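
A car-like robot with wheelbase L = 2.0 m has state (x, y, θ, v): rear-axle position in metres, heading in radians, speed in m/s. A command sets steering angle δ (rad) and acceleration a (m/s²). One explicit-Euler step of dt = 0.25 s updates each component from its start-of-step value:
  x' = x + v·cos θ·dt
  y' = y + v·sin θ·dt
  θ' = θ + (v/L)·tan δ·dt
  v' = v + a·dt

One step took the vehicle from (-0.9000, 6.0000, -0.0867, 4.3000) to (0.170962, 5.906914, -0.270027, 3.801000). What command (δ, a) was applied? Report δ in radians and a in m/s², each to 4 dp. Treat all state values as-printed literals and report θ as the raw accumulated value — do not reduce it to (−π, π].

δ = -0.3287, a = -1.9960

a = (v'−v)/dt = (-0.499000)/0.25 = -1.9960
Δθ = θ'−θ = -0.183327;  (v·dt/L) = 4.3000·0.25/2.0 = 0.537500
tan δ = Δθ·L/(v·dt) = -0.341073  →  δ = -0.3287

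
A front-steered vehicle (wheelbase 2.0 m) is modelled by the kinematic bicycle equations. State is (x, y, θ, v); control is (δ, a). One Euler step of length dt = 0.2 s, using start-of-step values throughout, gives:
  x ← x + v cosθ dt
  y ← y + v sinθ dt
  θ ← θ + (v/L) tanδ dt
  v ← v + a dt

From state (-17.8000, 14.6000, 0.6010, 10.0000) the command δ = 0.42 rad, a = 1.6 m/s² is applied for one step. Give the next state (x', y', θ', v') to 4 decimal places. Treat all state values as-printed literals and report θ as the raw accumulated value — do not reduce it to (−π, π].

(-16.1505, 15.7309, 1.0476, 10.3200)

x' = -17.8000 + 10.0000·cos(0.6010)·0.2 = -16.1505
y' = 14.6000 + 10.0000·sin(0.6010)·0.2 = 15.7309
θ' = 0.6010 + (10.0000/2.0)·tan(0.42)·0.2 = 1.0476
v' = 10.0000 + 1.6000·0.2 = 10.3200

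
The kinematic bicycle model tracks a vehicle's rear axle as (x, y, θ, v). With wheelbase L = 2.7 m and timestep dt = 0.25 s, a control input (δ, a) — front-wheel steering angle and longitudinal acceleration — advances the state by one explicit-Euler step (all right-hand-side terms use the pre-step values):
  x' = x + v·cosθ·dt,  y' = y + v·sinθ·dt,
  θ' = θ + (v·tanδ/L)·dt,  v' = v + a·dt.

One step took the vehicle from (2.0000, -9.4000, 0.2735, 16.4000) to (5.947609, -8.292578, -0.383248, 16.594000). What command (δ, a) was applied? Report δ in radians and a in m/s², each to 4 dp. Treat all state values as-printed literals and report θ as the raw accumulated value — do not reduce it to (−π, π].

a = (v'−v)/dt = (0.194000)/0.25 = 0.7760
Δθ = θ'−θ = -0.656748;  (v·dt/L) = 16.4000·0.25/2.7 = 1.518519
tan δ = Δθ·L/(v·dt) = -0.432493  →  δ = -0.4082

δ = -0.4082, a = 0.7760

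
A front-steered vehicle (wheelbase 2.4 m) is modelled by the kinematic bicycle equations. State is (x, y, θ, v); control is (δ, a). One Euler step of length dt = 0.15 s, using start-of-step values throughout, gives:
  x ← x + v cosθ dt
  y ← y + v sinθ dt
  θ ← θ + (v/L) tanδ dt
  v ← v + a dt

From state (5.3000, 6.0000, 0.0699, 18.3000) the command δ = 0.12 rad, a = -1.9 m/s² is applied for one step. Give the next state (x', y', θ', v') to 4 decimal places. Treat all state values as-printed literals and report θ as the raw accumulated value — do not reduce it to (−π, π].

(8.0383, 6.1917, 0.2078, 18.0150)

x' = 5.3000 + 18.3000·cos(0.0699)·0.15 = 8.0383
y' = 6.0000 + 18.3000·sin(0.0699)·0.15 = 6.1917
θ' = 0.0699 + (18.3000/2.4)·tan(0.12)·0.15 = 0.2078
v' = 18.3000 − 1.9000·0.15 = 18.0150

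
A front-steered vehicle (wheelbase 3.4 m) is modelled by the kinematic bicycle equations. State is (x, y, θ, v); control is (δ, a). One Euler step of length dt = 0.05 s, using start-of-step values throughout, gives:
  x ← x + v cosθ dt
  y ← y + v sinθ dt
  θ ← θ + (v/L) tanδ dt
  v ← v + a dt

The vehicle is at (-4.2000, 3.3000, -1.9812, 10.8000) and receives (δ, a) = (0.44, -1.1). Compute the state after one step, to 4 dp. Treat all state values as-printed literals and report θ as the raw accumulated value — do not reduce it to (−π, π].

x' = -4.2000 + 10.8000·cos(-1.9812)·0.05 = -4.4154
y' = 3.3000 + 10.8000·sin(-1.9812)·0.05 = 2.8048
θ' = -1.9812 + (10.8000/3.4)·tan(0.44)·0.05 = -1.9064
v' = 10.8000 − 1.1000·0.05 = 10.7450

(-4.4154, 2.8048, -1.9064, 10.7450)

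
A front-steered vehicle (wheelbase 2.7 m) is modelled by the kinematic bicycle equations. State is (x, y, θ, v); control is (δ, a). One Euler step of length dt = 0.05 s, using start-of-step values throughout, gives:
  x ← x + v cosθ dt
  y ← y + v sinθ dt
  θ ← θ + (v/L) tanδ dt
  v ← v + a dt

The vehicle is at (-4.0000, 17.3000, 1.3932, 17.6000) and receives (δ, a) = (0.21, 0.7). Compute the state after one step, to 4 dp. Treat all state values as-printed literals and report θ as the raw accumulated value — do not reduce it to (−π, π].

x' = -4.0000 + 17.6000·cos(1.3932)·0.05 = -3.8445
y' = 17.3000 + 17.6000·sin(1.3932)·0.05 = 18.1662
θ' = 1.3932 + (17.6000/2.7)·tan(0.21)·0.05 = 1.4627
v' = 17.6000 + 0.7000·0.05 = 17.6350

(-3.8445, 18.1662, 1.4627, 17.6350)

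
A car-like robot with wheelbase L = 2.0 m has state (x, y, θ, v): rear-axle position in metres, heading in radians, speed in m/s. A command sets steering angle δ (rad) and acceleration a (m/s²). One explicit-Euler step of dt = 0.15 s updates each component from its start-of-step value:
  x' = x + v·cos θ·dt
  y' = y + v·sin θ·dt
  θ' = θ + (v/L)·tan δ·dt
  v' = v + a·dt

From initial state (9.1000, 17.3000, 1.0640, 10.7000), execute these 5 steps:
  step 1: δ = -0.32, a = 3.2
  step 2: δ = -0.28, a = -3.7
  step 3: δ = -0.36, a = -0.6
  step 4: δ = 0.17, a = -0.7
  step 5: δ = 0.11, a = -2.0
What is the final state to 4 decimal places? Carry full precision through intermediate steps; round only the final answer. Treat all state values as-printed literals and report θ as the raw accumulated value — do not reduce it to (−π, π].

after step 1 (δ=-0.32, a=3.2): (9.879033, 18.703258, 0.798060, 11.180000)
after step 2 (δ=-0.28, a=-3.7): (11.049742, 19.903995, 0.556946, 10.625000)
after step 3 (δ=-0.36, a=-0.6): (12.402634, 20.746445, 0.257000, 10.535000)
after step 4 (δ=0.17, a=-0.7): (13.930984, 21.148113, 0.392630, 10.430000)
after step 5 (δ=0.11, a=-2.0): (15.376435, 21.746721, 0.479026, 10.130000)

(15.3764, 21.7467, 0.4790, 10.1300)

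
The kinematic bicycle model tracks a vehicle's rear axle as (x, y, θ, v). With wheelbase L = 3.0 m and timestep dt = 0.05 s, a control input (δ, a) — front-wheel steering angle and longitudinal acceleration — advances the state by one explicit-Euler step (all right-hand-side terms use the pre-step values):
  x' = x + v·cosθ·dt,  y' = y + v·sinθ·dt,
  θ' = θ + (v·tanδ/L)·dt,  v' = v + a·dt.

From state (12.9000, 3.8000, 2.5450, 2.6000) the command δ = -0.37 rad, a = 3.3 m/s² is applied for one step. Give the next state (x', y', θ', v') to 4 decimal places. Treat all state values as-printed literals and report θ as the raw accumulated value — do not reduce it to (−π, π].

(12.7925, 3.8730, 2.5282, 2.7650)

x' = 12.9000 + 2.6000·cos(2.5450)·0.05 = 12.7925
y' = 3.8000 + 2.6000·sin(2.5450)·0.05 = 3.8730
θ' = 2.5450 + (2.6000/3.0)·tan(-0.37)·0.05 = 2.5282
v' = 2.6000 + 3.3000·0.05 = 2.7650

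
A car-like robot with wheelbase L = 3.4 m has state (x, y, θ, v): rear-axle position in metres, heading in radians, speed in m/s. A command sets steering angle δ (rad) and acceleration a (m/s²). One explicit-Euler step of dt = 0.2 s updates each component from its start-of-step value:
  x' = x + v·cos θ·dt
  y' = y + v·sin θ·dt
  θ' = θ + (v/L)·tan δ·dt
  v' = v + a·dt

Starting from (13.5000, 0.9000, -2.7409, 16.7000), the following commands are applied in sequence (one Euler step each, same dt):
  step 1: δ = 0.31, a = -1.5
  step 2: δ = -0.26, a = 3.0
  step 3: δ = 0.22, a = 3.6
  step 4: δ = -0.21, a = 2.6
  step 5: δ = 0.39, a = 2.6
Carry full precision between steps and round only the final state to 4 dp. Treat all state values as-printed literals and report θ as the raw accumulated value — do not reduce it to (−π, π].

after step 1 (δ=0.31, a=-1.5): (10.424558, -0.402788, -2.426225, 16.400000)
after step 2 (δ=-0.26, a=3.0): (7.948642, -2.554123, -2.682858, 17.000000)
after step 3 (δ=0.22, a=3.6): (4.900156, -4.059690, -2.459238, 17.720000)
after step 4 (δ=-0.21, a=2.6): (2.149692, -6.294614, -2.681408, 18.240000)
after step 5 (δ=0.39, a=2.6): (-1.118808, -7.914740, -2.240370, 18.760000)

(-1.1188, -7.9147, -2.2404, 18.7600)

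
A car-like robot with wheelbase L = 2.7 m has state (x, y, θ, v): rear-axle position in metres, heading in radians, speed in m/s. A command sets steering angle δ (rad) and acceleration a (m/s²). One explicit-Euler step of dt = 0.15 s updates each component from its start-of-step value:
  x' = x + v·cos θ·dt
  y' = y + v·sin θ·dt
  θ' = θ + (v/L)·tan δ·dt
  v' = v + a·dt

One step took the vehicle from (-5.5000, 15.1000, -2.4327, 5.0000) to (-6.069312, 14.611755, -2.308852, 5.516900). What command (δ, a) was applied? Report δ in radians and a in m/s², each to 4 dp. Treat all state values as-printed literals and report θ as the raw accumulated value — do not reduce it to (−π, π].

a = (v'−v)/dt = (0.516900)/0.15 = 3.4460
Δθ = θ'−θ = 0.123848;  (v·dt/L) = 5.0000·0.15/2.7 = 0.277778
tan δ = Δθ·L/(v·dt) = 0.445853  →  δ = 0.4194

δ = 0.4194, a = 3.4460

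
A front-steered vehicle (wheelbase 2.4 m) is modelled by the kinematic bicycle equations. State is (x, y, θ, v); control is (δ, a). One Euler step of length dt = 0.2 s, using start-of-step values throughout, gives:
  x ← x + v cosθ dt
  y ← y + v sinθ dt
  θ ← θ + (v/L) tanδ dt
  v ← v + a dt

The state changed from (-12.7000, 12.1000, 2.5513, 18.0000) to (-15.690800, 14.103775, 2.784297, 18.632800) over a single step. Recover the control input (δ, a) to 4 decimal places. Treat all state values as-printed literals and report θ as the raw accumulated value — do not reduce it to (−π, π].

a = (v'−v)/dt = (0.632800)/0.2 = 3.1640
Δθ = θ'−θ = 0.232997;  (v·dt/L) = 18.0000·0.2/2.4 = 1.500000
tan δ = Δθ·L/(v·dt) = 0.155331  →  δ = 0.1541

δ = 0.1541, a = 3.1640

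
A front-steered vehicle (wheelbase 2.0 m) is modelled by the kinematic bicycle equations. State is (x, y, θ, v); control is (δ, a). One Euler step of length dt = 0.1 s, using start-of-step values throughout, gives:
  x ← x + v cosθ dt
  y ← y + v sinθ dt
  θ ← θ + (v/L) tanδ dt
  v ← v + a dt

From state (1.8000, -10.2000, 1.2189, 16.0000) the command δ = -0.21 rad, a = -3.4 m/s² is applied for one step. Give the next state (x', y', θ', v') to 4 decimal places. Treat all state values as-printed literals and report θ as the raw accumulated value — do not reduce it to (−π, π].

x' = 1.8000 + 16.0000·cos(1.2189)·0.1 = 2.3515
y' = -10.2000 + 16.0000·sin(1.2189)·0.1 = -8.6980
θ' = 1.2189 + (16.0000/2.0)·tan(-0.21)·0.1 = 1.0484
v' = 16.0000 − 3.4000·0.1 = 15.6600

(2.3515, -8.6980, 1.0484, 15.6600)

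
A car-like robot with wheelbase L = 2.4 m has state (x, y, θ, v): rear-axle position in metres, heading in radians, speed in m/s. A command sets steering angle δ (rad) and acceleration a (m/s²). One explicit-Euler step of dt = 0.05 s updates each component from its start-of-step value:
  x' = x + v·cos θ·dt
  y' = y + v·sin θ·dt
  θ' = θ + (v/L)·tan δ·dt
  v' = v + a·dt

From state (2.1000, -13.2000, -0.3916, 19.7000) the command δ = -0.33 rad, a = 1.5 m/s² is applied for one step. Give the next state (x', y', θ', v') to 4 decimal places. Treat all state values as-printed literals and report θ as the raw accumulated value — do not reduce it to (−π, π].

x' = 2.1000 + 19.7000·cos(-0.3916)·0.05 = 3.0104
y' = -13.2000 + 19.7000·sin(-0.3916)·0.05 = -13.5759
θ' = -0.3916 + (19.7000/2.4)·tan(-0.33)·0.05 = -0.5322
v' = 19.7000 + 1.5000·0.05 = 19.7750

(3.0104, -13.5759, -0.5322, 19.7750)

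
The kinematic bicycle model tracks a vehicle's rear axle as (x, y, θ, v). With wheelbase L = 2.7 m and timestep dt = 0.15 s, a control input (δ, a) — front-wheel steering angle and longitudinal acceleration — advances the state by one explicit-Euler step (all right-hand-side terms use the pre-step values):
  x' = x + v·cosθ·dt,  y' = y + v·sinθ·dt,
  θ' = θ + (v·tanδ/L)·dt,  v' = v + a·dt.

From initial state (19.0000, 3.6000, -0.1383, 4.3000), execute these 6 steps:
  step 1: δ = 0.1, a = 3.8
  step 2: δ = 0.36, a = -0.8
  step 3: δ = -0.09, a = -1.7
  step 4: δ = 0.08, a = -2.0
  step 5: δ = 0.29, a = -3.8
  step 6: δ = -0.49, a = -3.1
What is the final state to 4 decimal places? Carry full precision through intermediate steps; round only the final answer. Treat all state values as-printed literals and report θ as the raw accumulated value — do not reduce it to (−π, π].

(22.9230, 3.4131, -0.0542, 3.1600)

after step 1 (δ=0.1, a=3.8): (19.638841, 3.511081, -0.114331, 4.870000)
after step 2 (δ=0.36, a=-0.8): (20.364572, 3.427744, -0.012493, 4.750000)
after step 3 (δ=-0.09, a=-1.7): (21.077017, 3.418842, -0.036308, 4.495000)
after step 4 (δ=0.08, a=-2.0): (21.750822, 3.394367, -0.016287, 4.195000)
after step 5 (δ=0.29, a=-3.8): (22.379989, 3.384119, 0.053260, 3.625000)
after step 6 (δ=-0.49, a=-3.1): (22.922968, 3.413065, -0.054159, 3.160000)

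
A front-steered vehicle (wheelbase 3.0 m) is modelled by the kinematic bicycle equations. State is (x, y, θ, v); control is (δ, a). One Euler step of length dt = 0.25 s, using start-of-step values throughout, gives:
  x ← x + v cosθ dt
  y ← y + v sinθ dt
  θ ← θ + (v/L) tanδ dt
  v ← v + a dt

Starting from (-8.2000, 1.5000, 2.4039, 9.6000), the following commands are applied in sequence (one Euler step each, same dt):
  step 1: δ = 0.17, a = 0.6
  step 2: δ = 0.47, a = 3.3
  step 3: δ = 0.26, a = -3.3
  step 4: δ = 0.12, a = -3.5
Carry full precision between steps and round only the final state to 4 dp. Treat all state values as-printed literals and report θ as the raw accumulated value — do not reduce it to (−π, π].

(-17.0195, 4.8704, 3.2863, 8.8750)

after step 1 (δ=0.17, a=0.6): (-9.976054, 3.114197, 2.541225, 9.750000)
after step 2 (δ=0.47, a=3.3): (-11.987304, 4.491252, 2.953948, 10.575000)
after step 3 (δ=0.26, a=-3.3): (-14.584646, 4.984432, 3.188379, 9.750000)
after step 4 (δ=0.12, a=-3.5): (-17.019479, 4.870431, 3.286350, 8.875000)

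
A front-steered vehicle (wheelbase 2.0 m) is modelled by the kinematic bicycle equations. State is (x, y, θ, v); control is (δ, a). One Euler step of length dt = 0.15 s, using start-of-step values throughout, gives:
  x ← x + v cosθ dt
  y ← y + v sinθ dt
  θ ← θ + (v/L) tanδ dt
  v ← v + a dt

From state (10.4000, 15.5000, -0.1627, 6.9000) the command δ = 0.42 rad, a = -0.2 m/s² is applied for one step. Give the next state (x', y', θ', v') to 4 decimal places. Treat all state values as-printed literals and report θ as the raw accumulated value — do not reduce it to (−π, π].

x' = 10.4000 + 6.9000·cos(-0.1627)·0.15 = 11.4213
y' = 15.5000 + 6.9000·sin(-0.1627)·0.15 = 15.3323
θ' = -0.1627 + (6.9000/2.0)·tan(0.42)·0.15 = 0.0684
v' = 6.9000 − 0.2000·0.15 = 6.8700

(11.4213, 15.3323, 0.0684, 6.8700)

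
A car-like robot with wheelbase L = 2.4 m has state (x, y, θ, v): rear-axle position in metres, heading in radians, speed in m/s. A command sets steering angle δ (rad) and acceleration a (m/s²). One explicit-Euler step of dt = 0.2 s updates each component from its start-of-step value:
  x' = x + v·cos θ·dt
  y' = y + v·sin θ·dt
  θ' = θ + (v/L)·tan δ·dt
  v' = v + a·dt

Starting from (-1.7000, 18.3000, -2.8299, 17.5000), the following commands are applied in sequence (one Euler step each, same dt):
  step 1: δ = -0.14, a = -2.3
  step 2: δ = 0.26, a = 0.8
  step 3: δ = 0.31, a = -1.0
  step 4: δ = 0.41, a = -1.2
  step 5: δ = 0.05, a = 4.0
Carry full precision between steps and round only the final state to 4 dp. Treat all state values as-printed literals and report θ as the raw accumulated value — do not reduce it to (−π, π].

(-13.5022, 9.1614, -1.5129, 17.5600)

after step 1 (δ=-0.14, a=-2.3): (-5.031355, 17.226654, -3.035411, 17.040000)
after step 2 (δ=0.26, a=0.8): (-8.420162, 16.865467, -2.657661, 17.200000)
after step 3 (δ=0.31, a=-1.0): (-11.465154, 15.264961, -2.198524, 17.000000)
after step 4 (δ=0.41, a=-1.2): (-13.462000, 12.513124, -1.582797, 16.760000)
after step 5 (δ=0.05, a=4.0): (-13.502225, 9.161365, -1.512905, 17.560000)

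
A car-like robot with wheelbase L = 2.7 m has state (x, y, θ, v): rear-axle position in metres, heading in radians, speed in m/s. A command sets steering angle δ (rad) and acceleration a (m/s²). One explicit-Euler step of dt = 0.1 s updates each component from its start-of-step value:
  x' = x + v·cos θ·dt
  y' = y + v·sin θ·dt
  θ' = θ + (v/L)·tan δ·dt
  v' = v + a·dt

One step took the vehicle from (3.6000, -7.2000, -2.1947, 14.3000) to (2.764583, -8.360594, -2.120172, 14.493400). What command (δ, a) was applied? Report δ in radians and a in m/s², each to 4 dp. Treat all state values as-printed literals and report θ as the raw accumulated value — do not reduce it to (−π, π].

δ = 0.1398, a = 1.9340

a = (v'−v)/dt = (0.193400)/0.1 = 1.9340
Δθ = θ'−θ = 0.074528;  (v·dt/L) = 14.3000·0.1/2.7 = 0.529630
tan δ = Δθ·L/(v·dt) = 0.140717  →  δ = 0.1398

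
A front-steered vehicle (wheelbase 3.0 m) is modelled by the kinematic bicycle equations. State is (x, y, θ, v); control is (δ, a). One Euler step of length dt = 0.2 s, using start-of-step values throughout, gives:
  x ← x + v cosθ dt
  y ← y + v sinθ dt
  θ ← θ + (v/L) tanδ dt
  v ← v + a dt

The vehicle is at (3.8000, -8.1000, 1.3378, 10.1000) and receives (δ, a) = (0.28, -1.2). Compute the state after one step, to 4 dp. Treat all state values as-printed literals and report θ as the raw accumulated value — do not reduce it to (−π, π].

(4.2664, -6.1346, 1.5314, 9.8600)

x' = 3.8000 + 10.1000·cos(1.3378)·0.2 = 4.2664
y' = -8.1000 + 10.1000·sin(1.3378)·0.2 = -6.1346
θ' = 1.3378 + (10.1000/3.0)·tan(0.28)·0.2 = 1.5314
v' = 10.1000 − 1.2000·0.2 = 9.8600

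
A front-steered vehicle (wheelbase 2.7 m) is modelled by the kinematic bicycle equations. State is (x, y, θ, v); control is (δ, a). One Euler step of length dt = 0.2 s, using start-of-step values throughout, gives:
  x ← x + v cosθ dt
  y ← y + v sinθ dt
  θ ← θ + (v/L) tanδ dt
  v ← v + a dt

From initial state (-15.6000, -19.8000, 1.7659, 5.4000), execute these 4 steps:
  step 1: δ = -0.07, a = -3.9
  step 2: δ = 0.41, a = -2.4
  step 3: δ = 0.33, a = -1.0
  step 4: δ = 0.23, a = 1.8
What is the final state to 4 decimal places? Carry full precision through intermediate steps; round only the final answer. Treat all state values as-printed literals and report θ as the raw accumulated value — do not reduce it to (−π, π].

(-16.5421, -16.3231, 2.0600, 4.3000)

after step 1 (δ=-0.07, a=-3.9): (-15.809378, -18.740490, 1.737854, 4.620000)
after step 2 (δ=0.41, a=-2.4): (-15.963022, -17.829354, 1.886595, 4.140000)
after step 3 (δ=0.33, a=-1.0): (-16.220179, -17.042300, 1.991636, 3.940000)
after step 4 (δ=0.23, a=1.8): (-16.542098, -16.323055, 2.059971, 4.300000)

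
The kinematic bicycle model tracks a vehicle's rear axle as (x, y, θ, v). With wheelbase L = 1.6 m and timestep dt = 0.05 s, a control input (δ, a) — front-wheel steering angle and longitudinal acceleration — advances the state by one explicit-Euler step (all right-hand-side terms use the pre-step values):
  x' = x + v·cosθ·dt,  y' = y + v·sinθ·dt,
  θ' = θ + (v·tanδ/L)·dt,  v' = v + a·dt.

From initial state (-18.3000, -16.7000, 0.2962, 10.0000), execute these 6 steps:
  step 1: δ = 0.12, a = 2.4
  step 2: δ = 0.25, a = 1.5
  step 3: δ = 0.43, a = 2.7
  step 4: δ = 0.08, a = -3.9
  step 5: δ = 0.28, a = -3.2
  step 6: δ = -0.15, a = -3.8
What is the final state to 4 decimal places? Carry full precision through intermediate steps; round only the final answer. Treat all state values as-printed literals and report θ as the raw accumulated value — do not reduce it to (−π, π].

after step 1 (δ=0.12, a=2.4): (-17.821774, -16.554056, 0.333881, 10.120000)
after step 2 (δ=0.25, a=1.5): (-17.343716, -16.388234, 0.414633, 10.195000)
after step 3 (δ=0.43, a=2.7): (-16.877160, -16.182879, 0.560747, 10.330000)
after step 4 (δ=0.08, a=-3.9): (-16.439758, -15.908195, 0.586627, 10.135000)
after step 5 (δ=0.28, a=-3.2): (-16.017730, -15.627681, 0.677701, 9.975000)
after step 6 (δ=-0.15, a=-3.8): (-15.629196, -15.314962, 0.630589, 9.785000)

(-15.6292, -15.3150, 0.6306, 9.7850)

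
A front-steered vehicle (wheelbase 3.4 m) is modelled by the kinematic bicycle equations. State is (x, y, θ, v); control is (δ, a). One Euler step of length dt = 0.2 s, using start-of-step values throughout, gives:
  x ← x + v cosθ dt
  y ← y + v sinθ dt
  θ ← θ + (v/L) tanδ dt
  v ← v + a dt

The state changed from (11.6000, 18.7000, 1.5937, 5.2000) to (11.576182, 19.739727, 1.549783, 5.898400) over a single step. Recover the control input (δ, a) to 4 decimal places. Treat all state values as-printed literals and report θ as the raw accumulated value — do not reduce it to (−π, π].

a = (v'−v)/dt = (0.698400)/0.2 = 3.4920
Δθ = θ'−θ = -0.043917;  (v·dt/L) = 5.2000·0.2/3.4 = 0.305882
tan δ = Δθ·L/(v·dt) = -0.143575  →  δ = -0.1426

δ = -0.1426, a = 3.4920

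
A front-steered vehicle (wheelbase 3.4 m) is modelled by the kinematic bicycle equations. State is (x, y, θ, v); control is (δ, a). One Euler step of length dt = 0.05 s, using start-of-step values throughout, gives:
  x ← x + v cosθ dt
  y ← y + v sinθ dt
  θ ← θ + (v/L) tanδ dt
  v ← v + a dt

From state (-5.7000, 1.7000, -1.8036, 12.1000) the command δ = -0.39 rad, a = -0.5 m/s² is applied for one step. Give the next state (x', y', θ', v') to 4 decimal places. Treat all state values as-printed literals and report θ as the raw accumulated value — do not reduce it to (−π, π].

x' = -5.7000 + 12.1000·cos(-1.8036)·0.05 = -5.8396
y' = 1.7000 + 12.1000·sin(-1.8036)·0.05 = 1.1113
θ' = -1.8036 + (12.1000/3.4)·tan(-0.39)·0.05 = -1.8767
v' = 12.1000 − 0.5000·0.05 = 12.0750

(-5.8396, 1.1113, -1.8767, 12.0750)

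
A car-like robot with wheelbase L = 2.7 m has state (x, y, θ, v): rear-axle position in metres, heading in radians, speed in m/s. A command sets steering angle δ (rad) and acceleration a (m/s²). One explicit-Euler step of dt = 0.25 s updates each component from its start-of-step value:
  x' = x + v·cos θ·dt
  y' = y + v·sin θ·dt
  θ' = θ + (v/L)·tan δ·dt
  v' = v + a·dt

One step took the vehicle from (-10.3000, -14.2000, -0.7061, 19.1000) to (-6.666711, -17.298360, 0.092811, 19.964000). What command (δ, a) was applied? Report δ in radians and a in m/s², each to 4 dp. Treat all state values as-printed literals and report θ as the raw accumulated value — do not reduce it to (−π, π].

a = (v'−v)/dt = (0.864000)/0.25 = 3.4560
Δθ = θ'−θ = 0.798911;  (v·dt/L) = 19.1000·0.25/2.7 = 1.768519
tan δ = Δθ·L/(v·dt) = 0.451740  →  δ = 0.4243

δ = 0.4243, a = 3.4560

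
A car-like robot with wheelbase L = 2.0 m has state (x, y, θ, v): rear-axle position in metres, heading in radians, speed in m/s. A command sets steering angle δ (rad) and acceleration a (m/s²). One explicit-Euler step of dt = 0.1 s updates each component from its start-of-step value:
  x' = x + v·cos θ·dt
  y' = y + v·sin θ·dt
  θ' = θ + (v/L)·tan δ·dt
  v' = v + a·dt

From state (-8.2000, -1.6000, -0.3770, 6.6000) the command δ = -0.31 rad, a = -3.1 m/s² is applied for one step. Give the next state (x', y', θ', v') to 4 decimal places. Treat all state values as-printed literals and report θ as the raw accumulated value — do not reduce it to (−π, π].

(-7.5863, -1.8430, -0.4827, 6.2900)

x' = -8.2000 + 6.6000·cos(-0.3770)·0.1 = -7.5863
y' = -1.6000 + 6.6000·sin(-0.3770)·0.1 = -1.8430
θ' = -0.3770 + (6.6000/2.0)·tan(-0.31)·0.1 = -0.4827
v' = 6.6000 − 3.1000·0.1 = 6.2900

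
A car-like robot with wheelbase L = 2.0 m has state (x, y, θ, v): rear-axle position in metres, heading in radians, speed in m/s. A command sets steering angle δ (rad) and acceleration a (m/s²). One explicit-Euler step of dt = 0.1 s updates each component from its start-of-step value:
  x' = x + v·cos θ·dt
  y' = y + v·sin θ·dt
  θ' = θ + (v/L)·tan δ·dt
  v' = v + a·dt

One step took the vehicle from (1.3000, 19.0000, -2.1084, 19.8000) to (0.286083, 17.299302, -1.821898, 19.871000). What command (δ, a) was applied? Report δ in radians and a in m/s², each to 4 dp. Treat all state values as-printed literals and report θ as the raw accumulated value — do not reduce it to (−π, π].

δ = 0.2817, a = 0.7100

a = (v'−v)/dt = (0.071000)/0.1 = 0.7100
Δθ = θ'−θ = 0.286502;  (v·dt/L) = 19.8000·0.1/2.0 = 0.990000
tan δ = Δθ·L/(v·dt) = 0.289396  →  δ = 0.2817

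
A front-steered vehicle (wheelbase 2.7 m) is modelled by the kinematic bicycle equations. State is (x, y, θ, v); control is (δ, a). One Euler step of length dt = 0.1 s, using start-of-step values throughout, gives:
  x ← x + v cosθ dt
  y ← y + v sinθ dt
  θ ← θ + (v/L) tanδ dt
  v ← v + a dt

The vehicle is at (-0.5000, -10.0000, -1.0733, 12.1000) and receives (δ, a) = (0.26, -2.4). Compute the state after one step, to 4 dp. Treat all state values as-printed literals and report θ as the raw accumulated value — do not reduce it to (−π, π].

x' = -0.5000 + 12.1000·cos(-1.0733)·0.1 = 0.0774
y' = -10.0000 + 12.1000·sin(-1.0733)·0.1 = -11.0633
θ' = -1.0733 + (12.1000/2.7)·tan(0.26)·0.1 = -0.9541
v' = 12.1000 − 2.4000·0.1 = 11.8600

(0.0774, -11.0633, -0.9541, 11.8600)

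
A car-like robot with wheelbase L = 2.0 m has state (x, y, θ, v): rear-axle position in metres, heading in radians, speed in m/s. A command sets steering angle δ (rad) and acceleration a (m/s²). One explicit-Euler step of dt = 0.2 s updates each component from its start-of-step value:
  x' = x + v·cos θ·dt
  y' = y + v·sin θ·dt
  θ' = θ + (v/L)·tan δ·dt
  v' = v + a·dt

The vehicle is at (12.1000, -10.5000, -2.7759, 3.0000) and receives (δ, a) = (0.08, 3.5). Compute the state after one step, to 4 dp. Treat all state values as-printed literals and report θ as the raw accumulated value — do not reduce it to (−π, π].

(11.5397, -10.7146, -2.7518, 3.7000)

x' = 12.1000 + 3.0000·cos(-2.7759)·0.2 = 11.5397
y' = -10.5000 + 3.0000·sin(-2.7759)·0.2 = -10.7146
θ' = -2.7759 + (3.0000/2.0)·tan(0.08)·0.2 = -2.7518
v' = 3.0000 + 3.5000·0.2 = 3.7000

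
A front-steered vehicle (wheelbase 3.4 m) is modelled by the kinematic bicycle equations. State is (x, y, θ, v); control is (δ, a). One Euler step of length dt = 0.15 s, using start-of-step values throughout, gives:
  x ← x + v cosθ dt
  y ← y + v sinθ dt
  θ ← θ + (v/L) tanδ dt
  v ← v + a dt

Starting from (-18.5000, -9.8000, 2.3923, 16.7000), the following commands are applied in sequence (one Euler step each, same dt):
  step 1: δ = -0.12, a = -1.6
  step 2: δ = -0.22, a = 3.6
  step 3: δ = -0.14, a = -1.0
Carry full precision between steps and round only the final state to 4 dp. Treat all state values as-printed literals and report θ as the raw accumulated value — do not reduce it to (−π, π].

(-23.3621, -4.1119, 2.0354, 16.8500)

after step 1 (δ=-0.12, a=-1.6): (-20.334088, -8.093792, 2.303461, 16.460000)
after step 2 (δ=-0.22, a=3.6): (-21.985487, -6.258351, 2.141074, 17.000000)
after step 3 (δ=-0.14, a=-1.0): (-23.362145, -4.111886, 2.035383, 16.850000)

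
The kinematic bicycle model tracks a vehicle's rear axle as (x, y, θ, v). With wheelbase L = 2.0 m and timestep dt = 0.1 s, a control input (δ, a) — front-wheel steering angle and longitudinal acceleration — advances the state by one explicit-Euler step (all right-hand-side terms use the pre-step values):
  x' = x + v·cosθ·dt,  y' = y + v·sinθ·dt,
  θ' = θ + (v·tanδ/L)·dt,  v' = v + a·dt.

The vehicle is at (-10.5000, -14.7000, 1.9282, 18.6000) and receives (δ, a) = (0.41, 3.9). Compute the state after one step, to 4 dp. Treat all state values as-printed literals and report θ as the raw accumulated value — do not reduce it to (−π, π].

x' = -10.5000 + 18.6000·cos(1.9282)·0.1 = -11.1507
y' = -14.7000 + 18.6000·sin(1.9282)·0.1 = -12.9575
θ' = 1.9282 + (18.6000/2.0)·tan(0.41)·0.1 = 2.3324
v' = 18.6000 + 3.9000·0.1 = 18.9900

(-11.1507, -12.9575, 2.3324, 18.9900)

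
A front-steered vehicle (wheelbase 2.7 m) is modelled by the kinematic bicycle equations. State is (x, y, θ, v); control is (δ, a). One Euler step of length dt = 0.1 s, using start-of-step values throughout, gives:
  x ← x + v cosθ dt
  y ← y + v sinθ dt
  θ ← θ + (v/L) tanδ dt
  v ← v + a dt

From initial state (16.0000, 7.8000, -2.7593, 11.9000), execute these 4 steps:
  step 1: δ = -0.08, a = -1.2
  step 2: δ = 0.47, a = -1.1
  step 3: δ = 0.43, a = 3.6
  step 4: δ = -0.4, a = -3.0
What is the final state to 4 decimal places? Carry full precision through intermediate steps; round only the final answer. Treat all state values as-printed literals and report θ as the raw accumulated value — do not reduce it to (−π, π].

after step 1 (δ=-0.08, a=-1.2): (14.895904, 7.356072, -2.794635, 11.780000)
after step 2 (δ=0.47, a=-1.1): (13.788099, 6.955507, -2.573011, 11.670000)
after step 3 (δ=0.43, a=3.6): (12.804709, 6.327150, -2.374785, 12.030000)
after step 4 (δ=-0.4, a=-3.0): (11.938393, 5.492461, -2.563163, 11.730000)

(11.9384, 5.4925, -2.5632, 11.7300)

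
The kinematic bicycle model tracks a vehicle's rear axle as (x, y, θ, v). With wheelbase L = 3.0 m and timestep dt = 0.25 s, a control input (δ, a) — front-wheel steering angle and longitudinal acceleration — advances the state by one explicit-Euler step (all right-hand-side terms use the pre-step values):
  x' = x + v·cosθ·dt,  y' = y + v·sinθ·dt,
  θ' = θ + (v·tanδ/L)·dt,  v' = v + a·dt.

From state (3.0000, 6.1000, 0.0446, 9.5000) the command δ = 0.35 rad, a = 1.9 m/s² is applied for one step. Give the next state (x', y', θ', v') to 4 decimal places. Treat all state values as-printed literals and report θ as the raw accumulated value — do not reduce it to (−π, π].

x' = 3.0000 + 9.5000·cos(0.0446)·0.25 = 5.3726
y' = 6.1000 + 9.5000·sin(0.0446)·0.25 = 6.2059
θ' = 0.0446 + (9.5000/3.0)·tan(0.35)·0.25 = 0.3336
v' = 9.5000 + 1.9000·0.25 = 9.9750

(5.3726, 6.2059, 0.3336, 9.9750)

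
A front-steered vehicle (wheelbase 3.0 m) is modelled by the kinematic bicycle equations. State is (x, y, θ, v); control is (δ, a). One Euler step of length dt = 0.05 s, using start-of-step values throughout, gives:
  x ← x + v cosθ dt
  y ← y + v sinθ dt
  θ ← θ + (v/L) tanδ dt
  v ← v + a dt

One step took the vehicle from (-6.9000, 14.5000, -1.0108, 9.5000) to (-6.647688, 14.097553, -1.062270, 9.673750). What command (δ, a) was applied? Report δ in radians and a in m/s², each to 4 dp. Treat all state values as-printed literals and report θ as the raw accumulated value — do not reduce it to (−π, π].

a = (v'−v)/dt = (0.173750)/0.05 = 3.4750
Δθ = θ'−θ = -0.051470;  (v·dt/L) = 9.5000·0.05/3.0 = 0.158333
tan δ = Δθ·L/(v·dt) = -0.325074  →  δ = -0.3143

δ = -0.3143, a = 3.4750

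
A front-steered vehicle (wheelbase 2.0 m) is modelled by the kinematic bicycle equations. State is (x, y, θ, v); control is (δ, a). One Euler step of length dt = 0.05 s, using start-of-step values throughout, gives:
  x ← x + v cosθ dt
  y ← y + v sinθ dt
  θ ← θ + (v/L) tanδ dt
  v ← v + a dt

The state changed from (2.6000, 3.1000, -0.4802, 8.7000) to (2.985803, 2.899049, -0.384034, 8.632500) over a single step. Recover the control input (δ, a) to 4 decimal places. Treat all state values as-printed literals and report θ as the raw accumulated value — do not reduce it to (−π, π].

δ = 0.4163, a = -1.3500

a = (v'−v)/dt = (-0.067500)/0.05 = -1.3500
Δθ = θ'−θ = 0.096166;  (v·dt/L) = 8.7000·0.05/2.0 = 0.217500
tan δ = Δθ·L/(v·dt) = 0.442143  →  δ = 0.4163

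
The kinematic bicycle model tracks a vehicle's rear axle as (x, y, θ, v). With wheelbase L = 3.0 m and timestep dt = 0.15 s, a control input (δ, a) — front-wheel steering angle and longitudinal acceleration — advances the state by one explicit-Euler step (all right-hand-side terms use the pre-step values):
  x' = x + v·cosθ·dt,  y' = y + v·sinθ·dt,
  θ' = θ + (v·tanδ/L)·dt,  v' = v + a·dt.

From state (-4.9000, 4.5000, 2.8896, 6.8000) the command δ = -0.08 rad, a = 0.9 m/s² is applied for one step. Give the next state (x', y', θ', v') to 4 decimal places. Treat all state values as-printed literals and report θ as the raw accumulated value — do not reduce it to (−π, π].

(-5.8878, 4.7543, 2.8623, 6.9350)

x' = -4.9000 + 6.8000·cos(2.8896)·0.15 = -5.8878
y' = 4.5000 + 6.8000·sin(2.8896)·0.15 = 4.7543
θ' = 2.8896 + (6.8000/3.0)·tan(-0.08)·0.15 = 2.8623
v' = 6.8000 + 0.9000·0.15 = 6.9350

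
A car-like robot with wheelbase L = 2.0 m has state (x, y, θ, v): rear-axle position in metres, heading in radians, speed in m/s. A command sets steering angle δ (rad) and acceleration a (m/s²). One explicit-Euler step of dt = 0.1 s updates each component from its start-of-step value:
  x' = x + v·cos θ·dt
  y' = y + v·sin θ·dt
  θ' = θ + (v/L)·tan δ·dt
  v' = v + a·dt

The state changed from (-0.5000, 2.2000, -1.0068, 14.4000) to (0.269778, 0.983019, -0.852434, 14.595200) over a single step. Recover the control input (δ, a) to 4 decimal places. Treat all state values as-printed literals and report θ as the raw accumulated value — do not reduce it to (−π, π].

a = (v'−v)/dt = (0.195200)/0.1 = 1.9520
Δθ = θ'−θ = 0.154366;  (v·dt/L) = 14.4000·0.1/2.0 = 0.720000
tan δ = Δθ·L/(v·dt) = 0.214397  →  δ = 0.2112

δ = 0.2112, a = 1.9520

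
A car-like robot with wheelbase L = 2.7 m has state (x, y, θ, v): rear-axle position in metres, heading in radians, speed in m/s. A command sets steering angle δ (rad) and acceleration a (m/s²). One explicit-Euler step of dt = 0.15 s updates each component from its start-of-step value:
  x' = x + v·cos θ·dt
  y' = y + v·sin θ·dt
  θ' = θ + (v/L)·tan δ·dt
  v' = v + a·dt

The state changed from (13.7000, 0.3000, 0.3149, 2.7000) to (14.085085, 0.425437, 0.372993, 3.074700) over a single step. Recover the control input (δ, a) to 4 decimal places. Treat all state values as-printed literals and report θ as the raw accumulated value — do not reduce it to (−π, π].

a = (v'−v)/dt = (0.374700)/0.15 = 2.4980
Δθ = θ'−θ = 0.058093;  (v·dt/L) = 2.7000·0.15/2.7 = 0.150000
tan δ = Δθ·L/(v·dt) = 0.387287  →  δ = 0.3695

δ = 0.3695, a = 2.4980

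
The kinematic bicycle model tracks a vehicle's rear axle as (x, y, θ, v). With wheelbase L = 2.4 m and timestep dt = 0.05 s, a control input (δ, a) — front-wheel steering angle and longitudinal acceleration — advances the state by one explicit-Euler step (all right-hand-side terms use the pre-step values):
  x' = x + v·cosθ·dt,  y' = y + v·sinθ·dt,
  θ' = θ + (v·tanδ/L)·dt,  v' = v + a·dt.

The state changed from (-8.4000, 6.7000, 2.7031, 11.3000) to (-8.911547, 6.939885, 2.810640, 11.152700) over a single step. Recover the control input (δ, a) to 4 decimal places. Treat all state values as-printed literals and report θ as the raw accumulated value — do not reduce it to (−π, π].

a = (v'−v)/dt = (-0.147300)/0.05 = -2.9460
Δθ = θ'−θ = 0.107540;  (v·dt/L) = 11.3000·0.05/2.4 = 0.235417
tan δ = Δθ·L/(v·dt) = 0.456807  →  δ = 0.4285

δ = 0.4285, a = -2.9460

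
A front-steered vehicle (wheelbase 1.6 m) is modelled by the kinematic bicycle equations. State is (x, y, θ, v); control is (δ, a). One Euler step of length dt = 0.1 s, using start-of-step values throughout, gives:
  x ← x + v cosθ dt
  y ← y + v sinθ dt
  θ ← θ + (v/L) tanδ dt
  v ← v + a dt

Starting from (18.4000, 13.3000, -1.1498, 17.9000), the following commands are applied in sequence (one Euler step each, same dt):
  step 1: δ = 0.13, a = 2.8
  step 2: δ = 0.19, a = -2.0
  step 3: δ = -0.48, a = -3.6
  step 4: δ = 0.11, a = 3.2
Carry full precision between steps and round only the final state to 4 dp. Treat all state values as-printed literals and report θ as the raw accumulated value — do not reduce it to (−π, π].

(21.7316, 7.1355, -1.2484, 17.9400)

after step 1 (δ=0.13, a=2.8): (19.131519, 11.666299, -1.003538, 18.180000)
after step 2 (δ=0.19, a=-2.0): (20.108371, 10.133039, -0.785014, 17.980000)
after step 3 (δ=-0.48, a=-3.6): (21.380237, 8.862149, -1.370051, 17.620000)
after step 4 (δ=0.11, a=3.2): (21.731580, 7.135534, -1.248422, 17.940000)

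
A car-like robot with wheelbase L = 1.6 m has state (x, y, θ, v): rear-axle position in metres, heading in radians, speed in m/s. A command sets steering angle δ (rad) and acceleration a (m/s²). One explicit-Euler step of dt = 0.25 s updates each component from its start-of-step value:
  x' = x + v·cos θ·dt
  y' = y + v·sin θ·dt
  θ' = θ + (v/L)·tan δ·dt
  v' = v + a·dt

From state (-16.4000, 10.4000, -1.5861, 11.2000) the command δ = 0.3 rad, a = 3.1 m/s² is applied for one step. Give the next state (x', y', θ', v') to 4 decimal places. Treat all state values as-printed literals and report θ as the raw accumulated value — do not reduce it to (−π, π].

x' = -16.4000 + 11.2000·cos(-1.5861)·0.25 = -16.4428
y' = 10.4000 + 11.2000·sin(-1.5861)·0.25 = 7.6003
θ' = -1.5861 + (11.2000/1.6)·tan(0.3)·0.25 = -1.0448
v' = 11.2000 + 3.1000·0.25 = 11.9750

(-16.4428, 7.6003, -1.0448, 11.9750)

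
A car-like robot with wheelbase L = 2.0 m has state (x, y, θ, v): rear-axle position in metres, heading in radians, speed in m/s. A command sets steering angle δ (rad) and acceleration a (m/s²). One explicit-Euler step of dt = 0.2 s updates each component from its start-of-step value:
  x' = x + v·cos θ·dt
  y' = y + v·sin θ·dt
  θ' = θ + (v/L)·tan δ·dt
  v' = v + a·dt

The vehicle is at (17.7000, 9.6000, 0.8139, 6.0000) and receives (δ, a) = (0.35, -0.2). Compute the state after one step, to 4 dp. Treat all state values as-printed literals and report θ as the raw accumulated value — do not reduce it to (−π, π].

x' = 17.7000 + 6.0000·cos(0.8139)·0.2 = 18.5240
y' = 9.6000 + 6.0000·sin(0.8139)·0.2 = 10.4724
θ' = 0.8139 + (6.0000/2.0)·tan(0.35)·0.2 = 1.0329
v' = 6.0000 − 0.2000·0.2 = 5.9600

(18.5240, 10.4724, 1.0329, 5.9600)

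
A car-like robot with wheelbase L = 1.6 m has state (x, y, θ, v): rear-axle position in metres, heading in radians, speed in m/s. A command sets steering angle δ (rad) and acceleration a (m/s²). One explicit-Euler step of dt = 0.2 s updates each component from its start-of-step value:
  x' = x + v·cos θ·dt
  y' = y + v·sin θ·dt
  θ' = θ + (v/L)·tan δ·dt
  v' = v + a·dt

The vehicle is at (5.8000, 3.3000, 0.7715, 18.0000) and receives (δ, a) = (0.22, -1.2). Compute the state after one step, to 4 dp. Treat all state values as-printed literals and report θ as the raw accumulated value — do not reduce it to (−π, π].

(8.3807, 5.8100, 1.2746, 17.7600)

x' = 5.8000 + 18.0000·cos(0.7715)·0.2 = 8.3807
y' = 3.3000 + 18.0000·sin(0.7715)·0.2 = 5.8100
θ' = 0.7715 + (18.0000/1.6)·tan(0.22)·0.2 = 1.2746
v' = 18.0000 − 1.2000·0.2 = 17.7600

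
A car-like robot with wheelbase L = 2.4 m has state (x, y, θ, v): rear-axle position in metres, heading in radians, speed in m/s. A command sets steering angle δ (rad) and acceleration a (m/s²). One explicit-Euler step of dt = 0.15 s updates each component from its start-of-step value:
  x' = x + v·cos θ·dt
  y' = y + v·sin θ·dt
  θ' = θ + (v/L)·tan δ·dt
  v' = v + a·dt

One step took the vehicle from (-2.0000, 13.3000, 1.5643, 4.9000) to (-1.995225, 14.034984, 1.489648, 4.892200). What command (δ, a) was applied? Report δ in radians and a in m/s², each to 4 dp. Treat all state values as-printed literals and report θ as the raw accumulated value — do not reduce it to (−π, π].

δ = -0.2391, a = -0.0520

a = (v'−v)/dt = (-0.007800)/0.15 = -0.0520
Δθ = θ'−θ = -0.074652;  (v·dt/L) = 4.9000·0.15/2.4 = 0.306250
tan δ = Δθ·L/(v·dt) = -0.243762  →  δ = -0.2391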